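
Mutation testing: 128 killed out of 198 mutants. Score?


Mutation score = killed / total * 100
Mutation score = 128 / 198 * 100
Mutation score = 64.65%

64.65%


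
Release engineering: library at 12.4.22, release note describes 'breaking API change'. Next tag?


Current: 12.4.22
Change category: 'breaking API change' → major bump
SemVer rule: major bump → increment MAJOR, reset MINOR and PATCH to 0
New: 13.0.0

13.0.0


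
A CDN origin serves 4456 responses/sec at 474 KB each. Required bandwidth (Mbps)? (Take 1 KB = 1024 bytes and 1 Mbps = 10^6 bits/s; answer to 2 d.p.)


Formula: Mbps = payload_bytes * RPS * 8 / 1e6
Payload per request = 474 KB = 474 * 1024 = 485376 bytes
Total bytes/sec = 485376 * 4456 = 2162835456
Total bits/sec = 2162835456 * 8 = 17302683648
Mbps = 17302683648 / 1e6 = 17302.68

17302.68 Mbps


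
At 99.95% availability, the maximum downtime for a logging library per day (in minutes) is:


Formula: allowed downtime = period * (100 - SLA) / 100
Period (day) = 1440 minutes
Unavailability fraction = (100 - 99.95) / 100
Allowed downtime = 1440 * (100 - 99.95) / 100
Allowed downtime = 0.72 minutes

0.72 minutes


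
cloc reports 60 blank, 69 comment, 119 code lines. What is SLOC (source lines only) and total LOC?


Total LOC = blank + comment + code
Total LOC = 60 + 69 + 119 = 248
SLOC (source only) = code = 119

Total LOC: 248, SLOC: 119


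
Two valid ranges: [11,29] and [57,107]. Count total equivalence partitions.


Valid ranges: [11,29] and [57,107]
Class 1: x < 11 — invalid
Class 2: 11 ≤ x ≤ 29 — valid
Class 3: 29 < x < 57 — invalid (gap between ranges)
Class 4: 57 ≤ x ≤ 107 — valid
Class 5: x > 107 — invalid
Total equivalence classes: 5

5 equivalence classes


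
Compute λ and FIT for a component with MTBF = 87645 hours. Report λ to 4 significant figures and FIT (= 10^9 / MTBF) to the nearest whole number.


Formula: λ = 1 / MTBF; FIT = λ × 1e9 = 1e9 / MTBF
λ = 1 / 87645 ≈ 1.141e-05 failures/hour
FIT = 1e9 / 87645 ≈ 11410 failures per 1e9 hours (nearest whole number)

λ = 1.141e-05 /h, FIT = 11410


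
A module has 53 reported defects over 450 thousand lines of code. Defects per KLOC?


Defect density = defects / KLOC
Defect density = 53 / 450
Defect density = 0.118 defects/KLOC

0.118 defects/KLOC


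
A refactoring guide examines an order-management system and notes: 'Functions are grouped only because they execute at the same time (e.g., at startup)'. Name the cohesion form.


Reasoning: Related by timing only
Type: Temporal cohesion

Temporal cohesion


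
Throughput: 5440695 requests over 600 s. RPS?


Formula: throughput = requests / seconds
throughput = 5440695 / 600
throughput = 9067.83 requests/second

9067.83 requests/second


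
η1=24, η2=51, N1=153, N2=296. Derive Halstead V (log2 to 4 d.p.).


Formula: V = N * log2(η), where N = N1 + N2 and η = η1 + η2
η = 24 + 51 = 75
N = 153 + 296 = 449
log2(75) ≈ 6.2288
V = 449 * 6.2288 = 2796.73

2796.73


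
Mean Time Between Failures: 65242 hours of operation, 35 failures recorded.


Formula: MTBF = Total operating time / Number of failures
MTBF = 65242 / 35
MTBF = 1864.06 hours

1864.06 hours


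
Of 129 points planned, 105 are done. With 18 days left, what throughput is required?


Formula: Required rate = Remaining points / Days left
Remaining = 129 - 105 = 24 points
Required rate = 24 / 18 = 1.33 points/day

1.33 points/day


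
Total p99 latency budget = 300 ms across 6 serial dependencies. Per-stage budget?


Formula: per_stage = total_budget / stages
per_stage = 300 / 6
per_stage = 50.0 ms

50.0 ms


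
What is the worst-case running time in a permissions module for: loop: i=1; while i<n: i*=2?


Reasoning: i doubles each step so iterations are log2(n)
Complexity: O(log n)

O(log n)


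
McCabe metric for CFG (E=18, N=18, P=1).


Formula: V(G) = E - N + 2P
V(G) = 18 - 18 + 2*1
V(G) = 0 + 2
V(G) = 2

2


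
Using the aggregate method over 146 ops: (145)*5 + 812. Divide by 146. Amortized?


Formula: Amortized cost = Total cost / Operations
Total cost = (145 * 5) + (1 * 812)
Total cost = 725 + 812 = 1537
Amortized = 1537 / 146 = 10.5274

10.5274


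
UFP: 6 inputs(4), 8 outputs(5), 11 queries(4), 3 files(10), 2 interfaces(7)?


UFP = EI*4 + EO*5 + EQ*4 + ILF*10 + EIF*7
UFP = 6*4 + 8*5 + 11*4 + 3*10 + 2*7
UFP = 24 + 40 + 44 + 30 + 14
UFP = 152

152


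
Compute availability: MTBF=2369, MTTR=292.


Availability = MTBF / (MTBF + MTTR)
Availability = 2369 / (2369 + 292)
Availability = 2369 / 2661
Availability = 89.0267%

89.0267%


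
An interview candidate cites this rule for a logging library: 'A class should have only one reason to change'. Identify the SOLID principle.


This describes the Single Responsibility Principle (SRP)

Single Responsibility Principle (SRP)


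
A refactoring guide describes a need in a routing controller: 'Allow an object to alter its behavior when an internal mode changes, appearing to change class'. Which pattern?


This matches the State pattern

State


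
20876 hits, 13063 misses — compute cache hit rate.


Formula: hit rate = hits / (hits + misses) * 100
hit rate = 20876 / (20876 + 13063) * 100
hit rate = 20876 / 33939 * 100
hit rate = 61.51%

61.51%


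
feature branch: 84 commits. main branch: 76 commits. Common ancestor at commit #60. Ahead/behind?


Common ancestor: commit #60
feature commits after divergence: 84 - 60 = 24
main commits after divergence: 76 - 60 = 16
feature is 24 commits ahead of main
main is 16 commits ahead of feature

feature ahead: 24, main ahead: 16


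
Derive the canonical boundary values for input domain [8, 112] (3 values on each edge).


Range: [8, 112]
Boundaries: just below min, min, min+1, max-1, max, just above max
Values: [7, 8, 9, 111, 112, 113]

[7, 8, 9, 111, 112, 113]


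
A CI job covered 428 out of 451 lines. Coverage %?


Coverage = covered / total * 100
Coverage = 428 / 451 * 100
Coverage = 94.9%

94.9%


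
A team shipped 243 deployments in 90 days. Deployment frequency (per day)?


Formula: deployments per day = releases / days
= 243 / 90
= 2.7 deploys/day
(equivalently, 18.9 deploys/week)

2.7 deploys/day


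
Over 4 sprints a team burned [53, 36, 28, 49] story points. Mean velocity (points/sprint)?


Formula: Avg velocity = Total points / Number of sprints
Points: [53, 36, 28, 49]
Sum = 53 + 36 + 28 + 49 = 166
Avg velocity = 166 / 4 = 41.5 points/sprint

41.5 points/sprint


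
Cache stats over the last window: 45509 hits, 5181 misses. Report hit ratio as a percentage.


Formula: hit rate = hits / (hits + misses) * 100
hit rate = 45509 / (45509 + 5181) * 100
hit rate = 45509 / 50690 * 100
hit rate = 89.78%

89.78%


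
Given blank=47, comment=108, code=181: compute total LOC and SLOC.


Total LOC = blank + comment + code
Total LOC = 47 + 108 + 181 = 336
SLOC (source only) = code = 181

Total LOC: 336, SLOC: 181


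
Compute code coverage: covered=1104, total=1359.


Coverage = covered / total * 100
Coverage = 1104 / 1359 * 100
Coverage = 81.24%

81.24%


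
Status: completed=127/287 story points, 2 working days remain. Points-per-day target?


Formula: Required rate = Remaining points / Days left
Remaining = 287 - 127 = 160 points
Required rate = 160 / 2 = 80.0 points/day

80.0 points/day


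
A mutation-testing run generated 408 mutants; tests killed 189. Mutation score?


Mutation score = killed / total * 100
Mutation score = 189 / 408 * 100
Mutation score = 46.32%

46.32%


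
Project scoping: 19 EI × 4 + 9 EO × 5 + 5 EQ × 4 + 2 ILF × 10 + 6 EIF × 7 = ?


UFP = EI*4 + EO*5 + EQ*4 + ILF*10 + EIF*7
UFP = 19*4 + 9*5 + 5*4 + 2*10 + 6*7
UFP = 76 + 45 + 20 + 20 + 42
UFP = 203

203


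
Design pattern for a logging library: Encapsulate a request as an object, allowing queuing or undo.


This matches the Command pattern

Command


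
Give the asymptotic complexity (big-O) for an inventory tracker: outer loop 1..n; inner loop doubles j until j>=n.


Reasoning: linear outer times logarithmic inner
Complexity: O(n log n)

O(n log n)


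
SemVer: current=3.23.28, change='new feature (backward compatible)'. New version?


Current: 3.23.28
Change category: 'new feature (backward compatible)' → minor bump
SemVer rule: minor bump → increment MINOR, reset PATCH to 0 (MAJOR unchanged)
New: 3.24.0

3.24.0


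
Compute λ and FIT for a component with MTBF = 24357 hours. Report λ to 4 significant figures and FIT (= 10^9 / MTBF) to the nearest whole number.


Formula: λ = 1 / MTBF; FIT = λ × 1e9 = 1e9 / MTBF
λ = 1 / 24357 ≈ 4.106e-05 failures/hour
FIT = 1e9 / 24357 ≈ 41056 failures per 1e9 hours (nearest whole number)

λ = 4.106e-05 /h, FIT = 41056


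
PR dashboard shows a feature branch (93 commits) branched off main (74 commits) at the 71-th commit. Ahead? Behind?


Common ancestor: commit #71
feature commits after divergence: 93 - 71 = 22
main commits after divergence: 74 - 71 = 3
feature is 22 commits ahead of main
main is 3 commits ahead of feature

feature ahead: 22, main ahead: 3


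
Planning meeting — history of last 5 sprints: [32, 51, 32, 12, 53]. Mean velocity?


Formula: Avg velocity = Total points / Number of sprints
Points: [32, 51, 32, 12, 53]
Sum = 32 + 51 + 32 + 12 + 53 = 180
Avg velocity = 180 / 5 = 36.0 points/sprint

36.0 points/sprint


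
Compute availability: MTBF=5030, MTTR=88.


Availability = MTBF / (MTBF + MTTR)
Availability = 5030 / (5030 + 88)
Availability = 5030 / 5118
Availability = 98.2806%

98.2806%


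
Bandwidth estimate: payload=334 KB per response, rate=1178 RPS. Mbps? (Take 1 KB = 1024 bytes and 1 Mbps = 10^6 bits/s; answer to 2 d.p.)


Formula: Mbps = payload_bytes * RPS * 8 / 1e6
Payload per request = 334 KB = 334 * 1024 = 342016 bytes
Total bytes/sec = 342016 * 1178 = 402894848
Total bits/sec = 402894848 * 8 = 3223158784
Mbps = 3223158784 / 1e6 = 3223.16

3223.16 Mbps


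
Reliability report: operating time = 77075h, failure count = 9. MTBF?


Formula: MTBF = Total operating time / Number of failures
MTBF = 77075 / 9
MTBF = 8563.89 hours

8563.89 hours


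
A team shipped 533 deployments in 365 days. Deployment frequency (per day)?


Formula: deployments per day = releases / days
= 533 / 365
= 1.46 deploys/day
(equivalently, 10.22 deploys/week)

1.46 deploys/day


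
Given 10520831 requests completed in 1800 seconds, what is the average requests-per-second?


Formula: throughput = requests / seconds
throughput = 10520831 / 1800
throughput = 5844.91 requests/second

5844.91 requests/second


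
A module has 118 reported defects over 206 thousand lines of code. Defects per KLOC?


Defect density = defects / KLOC
Defect density = 118 / 206
Defect density = 0.573 defects/KLOC

0.573 defects/KLOC


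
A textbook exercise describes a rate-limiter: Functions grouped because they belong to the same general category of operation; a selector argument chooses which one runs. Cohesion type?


Reasoning: Grouped by category of activity, not by data or sequence
Type: Logical cohesion

Logical cohesion


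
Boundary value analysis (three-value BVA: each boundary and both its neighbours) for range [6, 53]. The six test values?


Range: [6, 53]
Boundaries: just below min, min, min+1, max-1, max, just above max
Values: [5, 6, 7, 52, 53, 54]

[5, 6, 7, 52, 53, 54]


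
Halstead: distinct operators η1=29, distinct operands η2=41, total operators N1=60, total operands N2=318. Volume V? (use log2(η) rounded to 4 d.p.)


Formula: V = N * log2(η), where N = N1 + N2 and η = η1 + η2
η = 29 + 41 = 70
N = 60 + 318 = 378
log2(70) ≈ 6.1293
V = 378 * 6.1293 = 2316.88

2316.88


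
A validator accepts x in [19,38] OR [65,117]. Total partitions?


Valid ranges: [19,38] and [65,117]
Class 1: x < 19 — invalid
Class 2: 19 ≤ x ≤ 38 — valid
Class 3: 38 < x < 65 — invalid (gap between ranges)
Class 4: 65 ≤ x ≤ 117 — valid
Class 5: x > 117 — invalid
Total equivalence classes: 5

5 equivalence classes


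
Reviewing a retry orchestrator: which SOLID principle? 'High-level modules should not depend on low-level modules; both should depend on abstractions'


This describes the Dependency Inversion Principle (DIP)

Dependency Inversion Principle (DIP)


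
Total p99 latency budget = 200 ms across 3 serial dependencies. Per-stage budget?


Formula: per_stage = total_budget / stages
per_stage = 200 / 3
per_stage = 66.67 ms

66.67 ms


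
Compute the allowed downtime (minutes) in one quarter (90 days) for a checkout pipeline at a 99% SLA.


Formula: allowed downtime = period * (100 - SLA) / 100
Period (quarter (90 days)) = 129600 minutes
Unavailability fraction = (100 - 99.0) / 100
Allowed downtime = 129600 * (100 - 99.0) / 100
Allowed downtime = 1296.0 minutes

1296.0 minutes


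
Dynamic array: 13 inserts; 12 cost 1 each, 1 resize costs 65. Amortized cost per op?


Formula: Amortized cost = Total cost / Operations
Total cost = (12 * 1) + (1 * 65)
Total cost = 12 + 65 = 77
Amortized = 77 / 13 = 5.9231

5.9231


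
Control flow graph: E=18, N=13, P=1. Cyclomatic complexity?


Formula: V(G) = E - N + 2P
V(G) = 18 - 13 + 2*1
V(G) = 5 + 2
V(G) = 7

7


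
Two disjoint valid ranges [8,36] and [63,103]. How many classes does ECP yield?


Valid ranges: [8,36] and [63,103]
Class 1: x < 8 — invalid
Class 2: 8 ≤ x ≤ 36 — valid
Class 3: 36 < x < 63 — invalid (gap between ranges)
Class 4: 63 ≤ x ≤ 103 — valid
Class 5: x > 103 — invalid
Total equivalence classes: 5

5 equivalence classes


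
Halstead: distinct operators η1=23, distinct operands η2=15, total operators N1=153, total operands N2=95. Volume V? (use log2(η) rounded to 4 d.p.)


Formula: V = N * log2(η), where N = N1 + N2 and η = η1 + η2
η = 23 + 15 = 38
N = 153 + 95 = 248
log2(38) ≈ 5.2479
V = 248 * 5.2479 = 1301.48

1301.48


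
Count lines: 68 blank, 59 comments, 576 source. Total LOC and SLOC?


Total LOC = blank + comment + code
Total LOC = 68 + 59 + 576 = 703
SLOC (source only) = code = 576

Total LOC: 703, SLOC: 576


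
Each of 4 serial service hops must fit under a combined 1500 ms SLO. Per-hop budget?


Formula: per_stage = total_budget / stages
per_stage = 1500 / 4
per_stage = 375.0 ms

375.0 ms


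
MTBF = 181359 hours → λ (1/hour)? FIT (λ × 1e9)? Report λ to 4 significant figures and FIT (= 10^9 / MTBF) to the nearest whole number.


Formula: λ = 1 / MTBF; FIT = λ × 1e9 = 1e9 / MTBF
λ = 1 / 181359 ≈ 5.514e-06 failures/hour
FIT = 1e9 / 181359 ≈ 5514 failures per 1e9 hours (nearest whole number)

λ = 5.514e-06 /h, FIT = 5514


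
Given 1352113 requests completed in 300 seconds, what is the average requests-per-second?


Formula: throughput = requests / seconds
throughput = 1352113 / 300
throughput = 4507.04 requests/second

4507.04 requests/second


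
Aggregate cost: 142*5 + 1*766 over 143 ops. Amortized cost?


Formula: Amortized cost = Total cost / Operations
Total cost = (142 * 5) + (1 * 766)
Total cost = 710 + 766 = 1476
Amortized = 1476 / 143 = 10.3217

10.3217


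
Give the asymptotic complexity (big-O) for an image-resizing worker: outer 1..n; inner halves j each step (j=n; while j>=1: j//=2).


Reasoning: n times log n
Complexity: O(n log n)

O(n log n)


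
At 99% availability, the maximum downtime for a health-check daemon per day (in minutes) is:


Formula: allowed downtime = period * (100 - SLA) / 100
Period (day) = 1440 minutes
Unavailability fraction = (100 - 99.0) / 100
Allowed downtime = 1440 * (100 - 99.0) / 100
Allowed downtime = 14.4 minutes

14.4 minutes


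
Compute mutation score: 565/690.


Mutation score = killed / total * 100
Mutation score = 565 / 690 * 100
Mutation score = 81.88%

81.88%


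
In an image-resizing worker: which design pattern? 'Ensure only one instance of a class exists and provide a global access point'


This matches the Singleton pattern

Singleton


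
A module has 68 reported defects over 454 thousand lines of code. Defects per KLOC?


Defect density = defects / KLOC
Defect density = 68 / 454
Defect density = 0.15 defects/KLOC

0.15 defects/KLOC


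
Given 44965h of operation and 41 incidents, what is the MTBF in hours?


Formula: MTBF = Total operating time / Number of failures
MTBF = 44965 / 41
MTBF = 1096.71 hours

1096.71 hours


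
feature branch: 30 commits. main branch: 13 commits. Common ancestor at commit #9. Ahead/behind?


Common ancestor: commit #9
feature commits after divergence: 30 - 9 = 21
main commits after divergence: 13 - 9 = 4
feature is 21 commits ahead of main
main is 4 commits ahead of feature

feature ahead: 21, main ahead: 4


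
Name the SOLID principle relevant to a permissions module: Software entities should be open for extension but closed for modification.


This describes the Open/Closed Principle (OCP)

Open/Closed Principle (OCP)


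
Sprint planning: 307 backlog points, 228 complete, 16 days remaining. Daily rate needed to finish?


Formula: Required rate = Remaining points / Days left
Remaining = 307 - 228 = 79 points
Required rate = 79 / 16 = 4.94 points/day

4.94 points/day


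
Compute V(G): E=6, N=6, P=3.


Formula: V(G) = E - N + 2P
V(G) = 6 - 6 + 2*3
V(G) = 0 + 6
V(G) = 6

6


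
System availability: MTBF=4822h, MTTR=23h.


Availability = MTBF / (MTBF + MTTR)
Availability = 4822 / (4822 + 23)
Availability = 4822 / 4845
Availability = 99.5253%

99.5253%


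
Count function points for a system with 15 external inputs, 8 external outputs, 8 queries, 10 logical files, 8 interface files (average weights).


UFP = EI*4 + EO*5 + EQ*4 + ILF*10 + EIF*7
UFP = 15*4 + 8*5 + 8*4 + 10*10 + 8*7
UFP = 60 + 40 + 32 + 100 + 56
UFP = 288

288


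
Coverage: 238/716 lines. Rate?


Coverage = covered / total * 100
Coverage = 238 / 716 * 100
Coverage = 33.24%

33.24%


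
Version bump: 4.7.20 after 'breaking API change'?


Current: 4.7.20
Change category: 'breaking API change' → major bump
SemVer rule: major bump → increment MAJOR, reset MINOR and PATCH to 0
New: 5.0.0

5.0.0


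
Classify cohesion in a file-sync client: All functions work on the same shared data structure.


Reasoning: Functions share data
Type: Communicational cohesion

Communicational cohesion


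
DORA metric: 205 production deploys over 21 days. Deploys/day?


Formula: deployments per day = releases / days
= 205 / 21
= 9.762 deploys/day
(equivalently, 68.33 deploys/week)

9.762 deploys/day


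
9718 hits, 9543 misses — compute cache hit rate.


Formula: hit rate = hits / (hits + misses) * 100
hit rate = 9718 / (9718 + 9543) * 100
hit rate = 9718 / 19261 * 100
hit rate = 50.45%

50.45%


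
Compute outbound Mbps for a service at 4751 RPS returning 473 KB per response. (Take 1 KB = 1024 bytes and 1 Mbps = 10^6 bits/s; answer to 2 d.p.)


Formula: Mbps = payload_bytes * RPS * 8 / 1e6
Payload per request = 473 KB = 473 * 1024 = 484352 bytes
Total bytes/sec = 484352 * 4751 = 2301156352
Total bits/sec = 2301156352 * 8 = 18409250816
Mbps = 18409250816 / 1e6 = 18409.25

18409.25 Mbps


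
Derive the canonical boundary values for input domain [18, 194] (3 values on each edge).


Range: [18, 194]
Boundaries: just below min, min, min+1, max-1, max, just above max
Values: [17, 18, 19, 193, 194, 195]

[17, 18, 19, 193, 194, 195]


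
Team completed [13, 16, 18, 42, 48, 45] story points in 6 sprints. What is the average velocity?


Formula: Avg velocity = Total points / Number of sprints
Points: [13, 16, 18, 42, 48, 45]
Sum = 13 + 16 + 18 + 42 + 48 + 45 = 182
Avg velocity = 182 / 6 = 30.33 points/sprint

30.33 points/sprint


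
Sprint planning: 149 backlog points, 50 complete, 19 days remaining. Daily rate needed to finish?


Formula: Required rate = Remaining points / Days left
Remaining = 149 - 50 = 99 points
Required rate = 99 / 19 = 5.21 points/day

5.21 points/day


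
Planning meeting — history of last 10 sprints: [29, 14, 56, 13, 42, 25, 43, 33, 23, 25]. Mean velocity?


Formula: Avg velocity = Total points / Number of sprints
Points: [29, 14, 56, 13, 42, 25, 43, 33, 23, 25]
Sum = 29 + 14 + 56 + 13 + 42 + 25 + 43 + 33 + 23 + 25 = 303
Avg velocity = 303 / 10 = 30.3 points/sprint

30.3 points/sprint


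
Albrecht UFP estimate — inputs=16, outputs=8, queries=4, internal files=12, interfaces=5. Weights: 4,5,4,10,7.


UFP = EI*4 + EO*5 + EQ*4 + ILF*10 + EIF*7
UFP = 16*4 + 8*5 + 4*4 + 12*10 + 5*7
UFP = 64 + 40 + 16 + 120 + 35
UFP = 275

275


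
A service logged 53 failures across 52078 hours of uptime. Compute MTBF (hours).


Formula: MTBF = Total operating time / Number of failures
MTBF = 52078 / 53
MTBF = 982.6 hours

982.6 hours


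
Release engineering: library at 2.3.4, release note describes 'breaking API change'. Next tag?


Current: 2.3.4
Change category: 'breaking API change' → major bump
SemVer rule: major bump → increment MAJOR, reset MINOR and PATCH to 0
New: 3.0.0

3.0.0


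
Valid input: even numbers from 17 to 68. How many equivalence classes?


Constraint: even integers in [17, 68]
Class 1: x < 17 — out-of-range invalid
Class 2: x in [17,68] but odd — wrong type invalid
Class 3: x in [17,68] and even — valid
Class 4: x > 68 — out-of-range invalid
Total equivalence classes: 4

4 equivalence classes


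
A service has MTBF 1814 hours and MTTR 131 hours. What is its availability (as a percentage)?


Availability = MTBF / (MTBF + MTTR)
Availability = 1814 / (1814 + 131)
Availability = 1814 / 1945
Availability = 93.2648%

93.2648%


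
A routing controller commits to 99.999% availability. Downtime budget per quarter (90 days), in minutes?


Formula: allowed downtime = period * (100 - SLA) / 100
Period (quarter (90 days)) = 129600 minutes
Unavailability fraction = (100 - 99.999) / 100
Allowed downtime = 129600 * (100 - 99.999) / 100
Allowed downtime = 1.296 minutes

1.296 minutes


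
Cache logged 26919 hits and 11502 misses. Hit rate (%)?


Formula: hit rate = hits / (hits + misses) * 100
hit rate = 26919 / (26919 + 11502) * 100
hit rate = 26919 / 38421 * 100
hit rate = 70.06%

70.06%


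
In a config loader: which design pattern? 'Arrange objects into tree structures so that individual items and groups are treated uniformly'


This matches the Composite pattern

Composite


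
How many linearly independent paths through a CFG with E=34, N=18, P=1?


Formula: V(G) = E - N + 2P
V(G) = 34 - 18 + 2*1
V(G) = 16 + 2
V(G) = 18

18


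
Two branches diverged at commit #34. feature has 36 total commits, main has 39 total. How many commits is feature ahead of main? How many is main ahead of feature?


Common ancestor: commit #34
feature commits after divergence: 36 - 34 = 2
main commits after divergence: 39 - 34 = 5
feature is 2 commits ahead of main
main is 5 commits ahead of feature

feature ahead: 2, main ahead: 5


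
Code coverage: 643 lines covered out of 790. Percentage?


Coverage = covered / total * 100
Coverage = 643 / 790 * 100
Coverage = 81.39%

81.39%


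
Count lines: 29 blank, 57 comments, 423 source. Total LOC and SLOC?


Total LOC = blank + comment + code
Total LOC = 29 + 57 + 423 = 509
SLOC (source only) = code = 423

Total LOC: 509, SLOC: 423


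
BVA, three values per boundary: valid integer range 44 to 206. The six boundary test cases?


Range: [44, 206]
Boundaries: just below min, min, min+1, max-1, max, just above max
Values: [43, 44, 45, 205, 206, 207]

[43, 44, 45, 205, 206, 207]


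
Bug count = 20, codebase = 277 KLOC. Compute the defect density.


Defect density = defects / KLOC
Defect density = 20 / 277
Defect density = 0.072 defects/KLOC

0.072 defects/KLOC


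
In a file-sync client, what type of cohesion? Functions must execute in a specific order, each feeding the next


Reasoning: Output of one is input to next
Type: Sequential cohesion

Sequential cohesion


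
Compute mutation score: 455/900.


Mutation score = killed / total * 100
Mutation score = 455 / 900 * 100
Mutation score = 50.56%

50.56%


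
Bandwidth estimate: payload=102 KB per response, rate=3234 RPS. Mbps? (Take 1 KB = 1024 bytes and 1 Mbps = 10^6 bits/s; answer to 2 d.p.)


Formula: Mbps = payload_bytes * RPS * 8 / 1e6
Payload per request = 102 KB = 102 * 1024 = 104448 bytes
Total bytes/sec = 104448 * 3234 = 337784832
Total bits/sec = 337784832 * 8 = 2702278656
Mbps = 2702278656 / 1e6 = 2702.28

2702.28 Mbps


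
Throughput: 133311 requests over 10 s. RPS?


Formula: throughput = requests / seconds
throughput = 133311 / 10
throughput = 13331.1 requests/second

13331.1 requests/second


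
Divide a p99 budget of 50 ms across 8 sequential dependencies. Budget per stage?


Formula: per_stage = total_budget / stages
per_stage = 50 / 8
per_stage = 6.25 ms

6.25 ms


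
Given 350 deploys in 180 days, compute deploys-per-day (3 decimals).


Formula: deployments per day = releases / days
= 350 / 180
= 1.944 deploys/day
(equivalently, 13.61 deploys/week)

1.944 deploys/day


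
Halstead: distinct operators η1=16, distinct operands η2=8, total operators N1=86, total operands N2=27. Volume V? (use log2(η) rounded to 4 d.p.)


Formula: V = N * log2(η), where N = N1 + N2 and η = η1 + η2
η = 16 + 8 = 24
N = 86 + 27 = 113
log2(24) ≈ 4.5850
V = 113 * 4.5850 = 518.11

518.11


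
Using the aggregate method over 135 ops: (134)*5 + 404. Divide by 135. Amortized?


Formula: Amortized cost = Total cost / Operations
Total cost = (134 * 5) + (1 * 404)
Total cost = 670 + 404 = 1074
Amortized = 1074 / 135 = 7.9556

7.9556


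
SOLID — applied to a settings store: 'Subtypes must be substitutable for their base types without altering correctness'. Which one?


This describes the Liskov Substitution Principle (LSP)

Liskov Substitution Principle (LSP)


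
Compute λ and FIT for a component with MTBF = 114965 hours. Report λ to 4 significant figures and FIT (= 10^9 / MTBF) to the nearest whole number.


Formula: λ = 1 / MTBF; FIT = λ × 1e9 = 1e9 / MTBF
λ = 1 / 114965 ≈ 8.698e-06 failures/hour
FIT = 1e9 / 114965 ≈ 8698 failures per 1e9 hours (nearest whole number)

λ = 8.698e-06 /h, FIT = 8698


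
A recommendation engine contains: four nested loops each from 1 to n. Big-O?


Reasoning: four levels of nesting
Complexity: O(n^4)

O(n^4)


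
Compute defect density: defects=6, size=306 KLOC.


Defect density = defects / KLOC
Defect density = 6 / 306
Defect density = 0.02 defects/KLOC

0.02 defects/KLOC


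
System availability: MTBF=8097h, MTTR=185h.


Availability = MTBF / (MTBF + MTTR)
Availability = 8097 / (8097 + 185)
Availability = 8097 / 8282
Availability = 97.7662%

97.7662%


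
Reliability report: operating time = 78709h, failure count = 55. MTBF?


Formula: MTBF = Total operating time / Number of failures
MTBF = 78709 / 55
MTBF = 1431.07 hours

1431.07 hours


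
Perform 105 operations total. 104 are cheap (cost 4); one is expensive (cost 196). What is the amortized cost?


Formula: Amortized cost = Total cost / Operations
Total cost = (104 * 4) + (1 * 196)
Total cost = 416 + 196 = 612
Amortized = 612 / 105 = 5.8286

5.8286


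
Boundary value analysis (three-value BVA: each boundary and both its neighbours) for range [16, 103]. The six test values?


Range: [16, 103]
Boundaries: just below min, min, min+1, max-1, max, just above max
Values: [15, 16, 17, 102, 103, 104]

[15, 16, 17, 102, 103, 104]


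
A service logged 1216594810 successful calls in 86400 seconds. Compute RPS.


Formula: throughput = requests / seconds
throughput = 1216594810 / 86400
throughput = 14080.96 requests/second

14080.96 requests/second


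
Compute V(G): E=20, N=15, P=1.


Formula: V(G) = E - N + 2P
V(G) = 20 - 15 + 2*1
V(G) = 5 + 2
V(G) = 7

7


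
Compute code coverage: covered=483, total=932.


Coverage = covered / total * 100
Coverage = 483 / 932 * 100
Coverage = 51.82%

51.82%


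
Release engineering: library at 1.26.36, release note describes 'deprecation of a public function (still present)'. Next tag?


Current: 1.26.36
Change category: 'deprecation of a public function (still present)' → minor bump
SemVer rule: minor bump → increment MINOR, reset PATCH to 0 (MAJOR unchanged)
New: 1.27.0

1.27.0


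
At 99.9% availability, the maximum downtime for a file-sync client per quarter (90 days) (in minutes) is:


Formula: allowed downtime = period * (100 - SLA) / 100
Period (quarter (90 days)) = 129600 minutes
Unavailability fraction = (100 - 99.9) / 100
Allowed downtime = 129600 * (100 - 99.9) / 100
Allowed downtime = 129.6 minutes

129.6 minutes


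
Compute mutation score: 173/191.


Mutation score = killed / total * 100
Mutation score = 173 / 191 * 100
Mutation score = 90.58%

90.58%


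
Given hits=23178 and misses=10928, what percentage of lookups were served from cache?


Formula: hit rate = hits / (hits + misses) * 100
hit rate = 23178 / (23178 + 10928) * 100
hit rate = 23178 / 34106 * 100
hit rate = 67.96%

67.96%


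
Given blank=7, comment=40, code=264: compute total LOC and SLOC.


Total LOC = blank + comment + code
Total LOC = 7 + 40 + 264 = 311
SLOC (source only) = code = 264

Total LOC: 311, SLOC: 264


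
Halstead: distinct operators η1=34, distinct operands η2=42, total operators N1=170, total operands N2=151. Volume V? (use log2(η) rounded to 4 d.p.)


Formula: V = N * log2(η), where N = N1 + N2 and η = η1 + η2
η = 34 + 42 = 76
N = 170 + 151 = 321
log2(76) ≈ 6.2479
V = 321 * 6.2479 = 2005.58

2005.58


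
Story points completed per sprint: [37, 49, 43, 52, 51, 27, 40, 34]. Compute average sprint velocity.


Formula: Avg velocity = Total points / Number of sprints
Points: [37, 49, 43, 52, 51, 27, 40, 34]
Sum = 37 + 49 + 43 + 52 + 51 + 27 + 40 + 34 = 333
Avg velocity = 333 / 8 = 41.63 points/sprint

41.63 points/sprint


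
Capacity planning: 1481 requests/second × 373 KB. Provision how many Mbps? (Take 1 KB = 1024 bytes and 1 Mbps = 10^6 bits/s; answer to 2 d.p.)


Formula: Mbps = payload_bytes * RPS * 8 / 1e6
Payload per request = 373 KB = 373 * 1024 = 381952 bytes
Total bytes/sec = 381952 * 1481 = 565670912
Total bits/sec = 565670912 * 8 = 4525367296
Mbps = 4525367296 / 1e6 = 4525.37

4525.37 Mbps


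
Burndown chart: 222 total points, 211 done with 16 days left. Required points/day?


Formula: Required rate = Remaining points / Days left
Remaining = 222 - 211 = 11 points
Required rate = 11 / 16 = 0.69 points/day

0.69 points/day


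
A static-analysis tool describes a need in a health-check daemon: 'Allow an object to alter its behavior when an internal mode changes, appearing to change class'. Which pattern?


This matches the State pattern

State


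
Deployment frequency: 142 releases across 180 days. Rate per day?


Formula: deployments per day = releases / days
= 142 / 180
= 0.789 deploys/day
(equivalently, 5.52 deploys/week)

0.789 deploys/day


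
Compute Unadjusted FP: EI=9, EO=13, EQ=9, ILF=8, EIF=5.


UFP = EI*4 + EO*5 + EQ*4 + ILF*10 + EIF*7
UFP = 9*4 + 13*5 + 9*4 + 8*10 + 5*7
UFP = 36 + 65 + 36 + 80 + 35
UFP = 252

252


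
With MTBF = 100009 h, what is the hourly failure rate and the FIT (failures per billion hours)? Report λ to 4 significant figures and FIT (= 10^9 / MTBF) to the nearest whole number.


Formula: λ = 1 / MTBF; FIT = λ × 1e9 = 1e9 / MTBF
λ = 1 / 100009 ≈ 9.999e-06 failures/hour
FIT = 1e9 / 100009 ≈ 9999 failures per 1e9 hours (nearest whole number)

λ = 9.999e-06 /h, FIT = 9999


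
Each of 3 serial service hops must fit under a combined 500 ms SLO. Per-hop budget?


Formula: per_stage = total_budget / stages
per_stage = 500 / 3
per_stage = 166.67 ms

166.67 ms


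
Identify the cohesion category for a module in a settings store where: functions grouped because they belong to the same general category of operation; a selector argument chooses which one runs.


Reasoning: Grouped by category of activity, not by data or sequence
Type: Logical cohesion

Logical cohesion


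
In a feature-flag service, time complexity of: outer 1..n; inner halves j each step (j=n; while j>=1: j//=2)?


Reasoning: n times log n
Complexity: O(n log n)

O(n log n)


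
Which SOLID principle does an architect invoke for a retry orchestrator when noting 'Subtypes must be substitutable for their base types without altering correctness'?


This describes the Liskov Substitution Principle (LSP)

Liskov Substitution Principle (LSP)


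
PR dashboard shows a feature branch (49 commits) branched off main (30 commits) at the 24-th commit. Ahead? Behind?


Common ancestor: commit #24
feature commits after divergence: 49 - 24 = 25
main commits after divergence: 30 - 24 = 6
feature is 25 commits ahead of main
main is 6 commits ahead of feature

feature ahead: 25, main ahead: 6


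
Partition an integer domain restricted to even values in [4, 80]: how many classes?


Constraint: even integers in [4, 80]
Class 1: x < 4 — out-of-range invalid
Class 2: x in [4,80] but odd — wrong type invalid
Class 3: x in [4,80] and even — valid
Class 4: x > 80 — out-of-range invalid
Total equivalence classes: 4

4 equivalence classes


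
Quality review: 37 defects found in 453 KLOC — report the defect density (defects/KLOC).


Defect density = defects / KLOC
Defect density = 37 / 453
Defect density = 0.082 defects/KLOC

0.082 defects/KLOC


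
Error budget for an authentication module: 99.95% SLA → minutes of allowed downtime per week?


Formula: allowed downtime = period * (100 - SLA) / 100
Period (week) = 10080 minutes
Unavailability fraction = (100 - 99.95) / 100
Allowed downtime = 10080 * (100 - 99.95) / 100
Allowed downtime = 5.04 minutes

5.04 minutes


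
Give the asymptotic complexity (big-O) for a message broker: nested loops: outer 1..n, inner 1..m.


Reasoning: product of independent bounds
Complexity: O(n*m)

O(n*m)


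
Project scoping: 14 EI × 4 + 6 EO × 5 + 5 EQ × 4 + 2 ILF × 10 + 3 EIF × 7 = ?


UFP = EI*4 + EO*5 + EQ*4 + ILF*10 + EIF*7
UFP = 14*4 + 6*5 + 5*4 + 2*10 + 3*7
UFP = 56 + 30 + 20 + 20 + 21
UFP = 147

147


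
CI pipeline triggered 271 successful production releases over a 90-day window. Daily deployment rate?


Formula: deployments per day = releases / days
= 271 / 90
= 3.011 deploys/day
(equivalently, 21.08 deploys/week)

3.011 deploys/day


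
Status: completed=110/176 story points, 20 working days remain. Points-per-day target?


Formula: Required rate = Remaining points / Days left
Remaining = 176 - 110 = 66 points
Required rate = 66 / 20 = 3.3 points/day

3.3 points/day


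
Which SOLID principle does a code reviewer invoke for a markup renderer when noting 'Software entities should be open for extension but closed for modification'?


This describes the Open/Closed Principle (OCP)

Open/Closed Principle (OCP)


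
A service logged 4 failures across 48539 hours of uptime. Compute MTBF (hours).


Formula: MTBF = Total operating time / Number of failures
MTBF = 48539 / 4
MTBF = 12134.75 hours

12134.75 hours


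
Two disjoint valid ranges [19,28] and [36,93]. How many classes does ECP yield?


Valid ranges: [19,28] and [36,93]
Class 1: x < 19 — invalid
Class 2: 19 ≤ x ≤ 28 — valid
Class 3: 28 < x < 36 — invalid (gap between ranges)
Class 4: 36 ≤ x ≤ 93 — valid
Class 5: x > 93 — invalid
Total equivalence classes: 5

5 equivalence classes


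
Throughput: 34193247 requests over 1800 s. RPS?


Formula: throughput = requests / seconds
throughput = 34193247 / 1800
throughput = 18996.25 requests/second

18996.25 requests/second


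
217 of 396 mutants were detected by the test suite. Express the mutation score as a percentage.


Mutation score = killed / total * 100
Mutation score = 217 / 396 * 100
Mutation score = 54.8%

54.8%


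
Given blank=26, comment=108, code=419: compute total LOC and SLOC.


Total LOC = blank + comment + code
Total LOC = 26 + 108 + 419 = 553
SLOC (source only) = code = 419

Total LOC: 553, SLOC: 419


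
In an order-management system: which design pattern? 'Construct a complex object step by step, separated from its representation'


This matches the Builder pattern

Builder


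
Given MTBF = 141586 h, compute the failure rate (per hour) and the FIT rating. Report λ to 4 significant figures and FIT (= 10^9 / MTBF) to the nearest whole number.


Formula: λ = 1 / MTBF; FIT = λ × 1e9 = 1e9 / MTBF
λ = 1 / 141586 ≈ 7.063e-06 failures/hour
FIT = 1e9 / 141586 ≈ 7063 failures per 1e9 hours (nearest whole number)

λ = 7.063e-06 /h, FIT = 7063


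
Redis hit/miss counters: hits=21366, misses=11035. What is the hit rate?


Formula: hit rate = hits / (hits + misses) * 100
hit rate = 21366 / (21366 + 11035) * 100
hit rate = 21366 / 32401 * 100
hit rate = 65.94%

65.94%


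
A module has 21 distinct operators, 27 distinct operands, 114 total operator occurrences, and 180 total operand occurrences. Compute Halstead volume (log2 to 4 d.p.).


Formula: V = N * log2(η), where N = N1 + N2 and η = η1 + η2
η = 21 + 27 = 48
N = 114 + 180 = 294
log2(48) ≈ 5.5850
V = 294 * 5.5850 = 1641.99

1641.99


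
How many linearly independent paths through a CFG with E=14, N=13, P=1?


Formula: V(G) = E - N + 2P
V(G) = 14 - 13 + 2*1
V(G) = 1 + 2
V(G) = 3

3


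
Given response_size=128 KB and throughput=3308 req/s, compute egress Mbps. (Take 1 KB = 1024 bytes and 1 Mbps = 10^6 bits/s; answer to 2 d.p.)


Formula: Mbps = payload_bytes * RPS * 8 / 1e6
Payload per request = 128 KB = 128 * 1024 = 131072 bytes
Total bytes/sec = 131072 * 3308 = 433586176
Total bits/sec = 433586176 * 8 = 3468689408
Mbps = 3468689408 / 1e6 = 3468.69

3468.69 Mbps


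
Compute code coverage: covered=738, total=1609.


Coverage = covered / total * 100
Coverage = 738 / 1609 * 100
Coverage = 45.87%

45.87%


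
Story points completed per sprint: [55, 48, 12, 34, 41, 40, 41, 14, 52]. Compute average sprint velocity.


Formula: Avg velocity = Total points / Number of sprints
Points: [55, 48, 12, 34, 41, 40, 41, 14, 52]
Sum = 55 + 48 + 12 + 34 + 41 + 40 + 41 + 14 + 52 = 337
Avg velocity = 337 / 9 = 37.44 points/sprint

37.44 points/sprint


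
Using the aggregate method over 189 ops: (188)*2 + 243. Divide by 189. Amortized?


Formula: Amortized cost = Total cost / Operations
Total cost = (188 * 2) + (1 * 243)
Total cost = 376 + 243 = 619
Amortized = 619 / 189 = 3.2751

3.2751


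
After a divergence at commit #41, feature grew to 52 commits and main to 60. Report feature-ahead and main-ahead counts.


Common ancestor: commit #41
feature commits after divergence: 52 - 41 = 11
main commits after divergence: 60 - 41 = 19
feature is 11 commits ahead of main
main is 19 commits ahead of feature

feature ahead: 11, main ahead: 19


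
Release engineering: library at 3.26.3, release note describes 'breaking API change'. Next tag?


Current: 3.26.3
Change category: 'breaking API change' → major bump
SemVer rule: major bump → increment MAJOR, reset MINOR and PATCH to 0
New: 4.0.0

4.0.0


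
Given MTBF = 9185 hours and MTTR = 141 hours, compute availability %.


Availability = MTBF / (MTBF + MTTR)
Availability = 9185 / (9185 + 141)
Availability = 9185 / 9326
Availability = 98.4881%

98.4881%


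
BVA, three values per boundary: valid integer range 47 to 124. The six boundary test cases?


Range: [47, 124]
Boundaries: just below min, min, min+1, max-1, max, just above max
Values: [46, 47, 48, 123, 124, 125]

[46, 47, 48, 123, 124, 125]
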